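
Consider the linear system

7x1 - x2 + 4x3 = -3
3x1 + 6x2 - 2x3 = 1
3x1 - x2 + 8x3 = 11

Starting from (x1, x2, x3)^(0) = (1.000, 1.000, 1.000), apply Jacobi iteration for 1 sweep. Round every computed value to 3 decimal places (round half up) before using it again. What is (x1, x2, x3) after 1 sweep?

(-0.857, 0.000, 1.125)

Iteration 1:
  x1 = (-3 - (-1)·1.000 - (4)·1.000) / (7) = -0.857
  x2 = (1 - (3)·1.000 - (-2)·1.000) / (6) = 0.000
  x3 = (11 - (3)·1.000 - (-1)·1.000) / (8) = 1.125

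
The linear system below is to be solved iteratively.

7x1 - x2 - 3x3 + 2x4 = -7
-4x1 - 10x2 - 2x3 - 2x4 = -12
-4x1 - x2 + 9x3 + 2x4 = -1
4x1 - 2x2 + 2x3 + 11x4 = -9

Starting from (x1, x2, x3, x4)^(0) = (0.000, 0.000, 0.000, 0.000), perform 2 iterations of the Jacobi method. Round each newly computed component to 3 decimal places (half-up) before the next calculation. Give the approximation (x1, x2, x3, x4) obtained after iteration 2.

(-0.642, 1.786, -0.240, -0.216)

Iteration 1:
  x1 = (-7 - (-1)·0.000 - (-3)·0.000 - (2)·0.000) / (7) = -1.000
  x2 = (-12 - (-4)·0.000 - (-2)·0.000 - (-2)·0.000) / (-10) = 1.200
  x3 = (-1 - (-4)·0.000 - (-1)·0.000 - (2)·0.000) / (9) = -0.111
  x4 = (-9 - (4)·0.000 - (-2)·0.000 - (2)·0.000) / (11) = -0.818
Iteration 2:
  x1 = (-7 - (-1)·1.200 - (-3)·-0.111 - (2)·-0.818) / (7) = -0.642
  x2 = (-12 - (-4)·-1.000 - (-2)·-0.111 - (-2)·-0.818) / (-10) = 1.786
  x3 = (-1 - (-4)·-1.000 - (-1)·1.200 - (2)·-0.818) / (9) = -0.240
  x4 = (-9 - (4)·-1.000 - (-2)·1.200 - (2)·-0.111) / (11) = -0.216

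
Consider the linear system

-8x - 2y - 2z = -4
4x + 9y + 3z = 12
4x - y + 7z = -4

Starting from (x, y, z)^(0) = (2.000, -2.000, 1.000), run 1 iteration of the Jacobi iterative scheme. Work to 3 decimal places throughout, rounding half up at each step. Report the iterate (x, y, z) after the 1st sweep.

(0.750, 0.111, -2.000)

Iteration 1:
  x = (-4 - (-2)·-2.000 - (-2)·1.000) / (-8) = 0.750
  y = (12 - (4)·2.000 - (3)·1.000) / (9) = 0.111
  z = (-4 - (4)·2.000 - (-1)·-2.000) / (7) = -2.000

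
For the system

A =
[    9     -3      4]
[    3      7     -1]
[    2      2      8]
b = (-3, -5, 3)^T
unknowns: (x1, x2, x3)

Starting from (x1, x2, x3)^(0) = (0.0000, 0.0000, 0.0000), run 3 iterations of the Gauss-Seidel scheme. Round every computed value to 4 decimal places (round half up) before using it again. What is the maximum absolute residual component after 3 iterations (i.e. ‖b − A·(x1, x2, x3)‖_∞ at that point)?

0.0284

Iteration 1:
  x1 = (-3 - (-3)·0.0000 - (4)·0.0000) / (9) = -0.3333
  x2 = (-5 - (3)·-0.3333 - (-1)·0.0000) / (7) = -0.5714
  x3 = (3 - (2)·-0.3333 - (2)·-0.5714) / (8) = 0.6012
Iteration 2:
  x1 = (-3 - (-3)·-0.5714 - (4)·0.6012) / (9) = -0.7910
  x2 = (-5 - (3)·-0.7910 - (-1)·0.6012) / (7) = -0.2894
  x3 = (3 - (2)·-0.7910 - (2)·-0.2894) / (8) = 0.6451
Iteration 3:
  x1 = (-3 - (-3)·-0.2894 - (4)·0.6451) / (9) = -0.7165
  x2 = (-5 - (3)·-0.7165 - (-1)·0.6451) / (7) = -0.3151
  x3 = (3 - (2)·-0.7165 - (2)·-0.3151) / (8) = 0.6329
Residual b − A·x = (-0.0284, -0.0119, 0.0000); ∞-norm = 0.0284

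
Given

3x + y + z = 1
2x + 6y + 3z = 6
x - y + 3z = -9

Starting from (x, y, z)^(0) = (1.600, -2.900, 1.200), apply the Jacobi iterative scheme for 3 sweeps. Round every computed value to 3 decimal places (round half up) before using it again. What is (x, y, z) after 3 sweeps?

Iteration 1:
  x = (1 - (1)·-2.900 - (1)·1.200) / (3) = 0.900
  y = (6 - (2)·1.600 - (3)·1.200) / (6) = -0.133
  z = (-9 - (1)·1.600 - (-1)·-2.900) / (3) = -4.500
Iteration 2:
  x = (1 - (1)·-0.133 - (1)·-4.500) / (3) = 1.878
  y = (6 - (2)·0.900 - (3)·-4.500) / (6) = 2.950
  z = (-9 - (1)·0.900 - (-1)·-0.133) / (3) = -3.344
Iteration 3:
  x = (1 - (1)·2.950 - (1)·-3.344) / (3) = 0.465
  y = (6 - (2)·1.878 - (3)·-3.344) / (6) = 2.046
  z = (-9 - (1)·1.878 - (-1)·2.950) / (3) = -2.643

(0.465, 2.046, -2.643)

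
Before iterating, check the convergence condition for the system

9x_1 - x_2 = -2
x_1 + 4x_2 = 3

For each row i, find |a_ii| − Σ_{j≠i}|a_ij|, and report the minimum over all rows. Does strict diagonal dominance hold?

3

row 1: |9| − (1) = 8
row 2: |4| − (1) = 3
minimum over rows = 3 → strictly diagonally dominant (convergence guaranteed)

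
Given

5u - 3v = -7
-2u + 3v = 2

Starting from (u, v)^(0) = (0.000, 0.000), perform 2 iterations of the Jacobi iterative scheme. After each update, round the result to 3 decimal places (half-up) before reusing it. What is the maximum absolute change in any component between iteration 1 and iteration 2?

0.934

Iteration 1:
  u = (-7 - (-3)·0.000) / (5) = -1.400
  v = (2 - (-2)·0.000) / (3) = 0.667
Iteration 2:
  u = (-7 - (-3)·0.667) / (5) = -1.000
  v = (2 - (-2)·-1.400) / (3) = -0.267
Change: (0.400, -0.934) → max |·| = 0.934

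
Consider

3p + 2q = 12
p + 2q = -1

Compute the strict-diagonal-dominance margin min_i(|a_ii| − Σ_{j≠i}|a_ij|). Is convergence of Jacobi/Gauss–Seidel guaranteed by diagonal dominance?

1

row 1: |3| − (2) = 1
row 2: |2| − (1) = 1
minimum over rows = 1 → strictly diagonally dominant (convergence guaranteed)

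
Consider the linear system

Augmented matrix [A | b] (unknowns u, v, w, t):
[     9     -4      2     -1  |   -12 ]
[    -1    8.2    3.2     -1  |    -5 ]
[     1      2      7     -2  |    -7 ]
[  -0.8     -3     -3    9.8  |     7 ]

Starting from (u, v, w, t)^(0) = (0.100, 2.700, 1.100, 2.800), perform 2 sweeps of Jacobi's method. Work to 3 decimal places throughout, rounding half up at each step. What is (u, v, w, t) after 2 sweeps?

Iteration 1:
  u = (-12 - (-4)·2.700 - (2)·1.100 - (-1)·2.800) / (9) = -0.067
  v = (-5 - (-1)·0.100 - (3.2)·1.100 - (-1)·2.800) / (8.2) = -0.685
  w = (-7 - (1)·0.100 - (2)·2.700 - (-2)·2.800) / (7) = -0.986
  t = (7 - (-0.8)·0.100 - (-3)·2.700 - (-3)·1.100) / (9.8) = 1.886
Iteration 2:
  u = (-12 - (-4)·-0.685 - (2)·-0.986 - (-1)·1.886) / (9) = -1.209
  v = (-5 - (-1)·-0.067 - (3.2)·-0.986 - (-1)·1.886) / (8.2) = -0.003
  w = (-7 - (1)·-0.067 - (2)·-0.685 - (-2)·1.886) / (7) = -0.256
  t = (7 - (-0.8)·-0.067 - (-3)·-0.685 - (-3)·-0.986) / (9.8) = 0.197

(-1.209, -0.003, -0.256, 0.197)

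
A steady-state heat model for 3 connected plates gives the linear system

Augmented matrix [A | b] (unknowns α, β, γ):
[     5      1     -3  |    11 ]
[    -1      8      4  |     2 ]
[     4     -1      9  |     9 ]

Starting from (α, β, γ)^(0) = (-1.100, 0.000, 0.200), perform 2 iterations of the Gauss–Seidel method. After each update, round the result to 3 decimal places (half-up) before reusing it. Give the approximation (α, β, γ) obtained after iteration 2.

(2.123, 0.506, 0.113)

Iteration 1:
  α = (11 - (1)·0.000 - (-3)·0.200) / (5) = 2.320
  β = (2 - (-1)·2.320 - (4)·0.200) / (8) = 0.440
  γ = (9 - (4)·2.320 - (-1)·0.440) / (9) = 0.018
Iteration 2:
  α = (11 - (1)·0.440 - (-3)·0.018) / (5) = 2.123
  β = (2 - (-1)·2.123 - (4)·0.018) / (8) = 0.506
  γ = (9 - (4)·2.123 - (-1)·0.506) / (9) = 0.113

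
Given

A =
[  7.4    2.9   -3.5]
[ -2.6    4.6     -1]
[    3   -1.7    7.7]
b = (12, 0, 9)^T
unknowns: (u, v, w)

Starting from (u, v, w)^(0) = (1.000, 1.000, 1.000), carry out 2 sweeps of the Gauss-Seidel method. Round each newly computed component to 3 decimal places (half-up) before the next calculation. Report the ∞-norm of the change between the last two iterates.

Iteration 1:
  u = (12 - (2.9)·1.000 - (-3.5)·1.000) / (7.4) = 1.703
  v = (0 - (-2.6)·1.703 - (-1)·1.000) / (4.6) = 1.180
  w = (9 - (3)·1.703 - (-1.7)·1.180) / (7.7) = 0.766
Iteration 2:
  u = (12 - (2.9)·1.180 - (-3.5)·0.766) / (7.4) = 1.521
  v = (0 - (-2.6)·1.521 - (-1)·0.766) / (4.6) = 1.026
  w = (9 - (3)·1.521 - (-1.7)·1.026) / (7.7) = 0.803
Change: (-0.182, -0.154, 0.037) → max |·| = 0.182

0.182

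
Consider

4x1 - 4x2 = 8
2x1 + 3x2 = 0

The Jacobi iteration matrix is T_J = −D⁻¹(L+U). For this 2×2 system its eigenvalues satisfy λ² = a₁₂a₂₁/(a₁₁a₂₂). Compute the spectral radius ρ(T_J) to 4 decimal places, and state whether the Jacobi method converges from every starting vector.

a₁₂a₂₁/(a₁₁a₂₂) = (-4)·(2) / ((4)·(3)) = -0.666667
ρ = √|-0.666667| = √0.666667 = 0.8165
ρ < 1, so Jacobi converges

0.8165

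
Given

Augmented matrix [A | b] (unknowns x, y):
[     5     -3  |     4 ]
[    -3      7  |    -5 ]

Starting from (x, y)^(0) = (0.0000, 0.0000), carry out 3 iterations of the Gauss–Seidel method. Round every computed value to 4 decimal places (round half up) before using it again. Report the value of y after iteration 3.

Iteration 1:
  x = (4 - (-3)·0.0000) / (5) = 0.8000
  y = (-5 - (-3)·0.8000) / (7) = -0.3714
Iteration 2:
  x = (4 - (-3)·-0.3714) / (5) = 0.5772
  y = (-5 - (-3)·0.5772) / (7) = -0.4669
Iteration 3:
  x = (4 - (-3)·-0.4669) / (5) = 0.5199
  y = (-5 - (-3)·0.5199) / (7) = -0.4915

-0.4915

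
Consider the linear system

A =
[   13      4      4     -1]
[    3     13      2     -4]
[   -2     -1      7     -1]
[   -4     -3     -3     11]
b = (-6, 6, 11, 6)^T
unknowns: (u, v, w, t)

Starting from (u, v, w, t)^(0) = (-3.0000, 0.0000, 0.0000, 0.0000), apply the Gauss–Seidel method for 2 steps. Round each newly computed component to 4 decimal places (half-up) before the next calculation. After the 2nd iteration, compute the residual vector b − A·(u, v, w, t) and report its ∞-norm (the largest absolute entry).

0.9112

Iteration 1:
  u = (-6 - (4)·0.0000 - (4)·0.0000 - (-1)·0.0000) / (13) = -0.4615
  v = (6 - (3)·-0.4615 - (2)·0.0000 - (-4)·0.0000) / (13) = 0.5680
  w = (11 - (-2)·-0.4615 - (-1)·0.5680 - (-1)·0.0000) / (7) = 1.5207
  t = (6 - (-4)·-0.4615 - (-3)·0.5680 - (-3)·1.5207) / (11) = 0.9473
Iteration 2:
  u = (-6 - (4)·0.5680 - (4)·1.5207 - (-1)·0.9473) / (13) = -1.0313
  v = (6 - (3)·-1.0313 - (2)·1.5207 - (-4)·0.9473) / (13) = 0.7571
  w = (11 - (-2)·-1.0313 - (-1)·0.7571 - (-1)·0.9473) / (7) = 1.5203
  t = (6 - (-4)·-1.0313 - (-3)·0.7571 - (-3)·1.5203) / (11) = 0.7915
Residual b − A·x = (-0.9112, -0.6230, -0.1561, 0.0005); ∞-norm = 0.9112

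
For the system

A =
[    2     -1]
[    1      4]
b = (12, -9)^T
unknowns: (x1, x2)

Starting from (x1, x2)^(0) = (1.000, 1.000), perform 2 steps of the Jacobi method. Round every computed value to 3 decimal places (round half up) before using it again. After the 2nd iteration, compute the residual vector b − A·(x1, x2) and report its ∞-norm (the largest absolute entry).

1.750

Iteration 1:
  x1 = (12 - (-1)·1.000) / (2) = 6.500
  x2 = (-9 - (1)·1.000) / (4) = -2.500
Iteration 2:
  x1 = (12 - (-1)·-2.500) / (2) = 4.750
  x2 = (-9 - (1)·6.500) / (4) = -3.875
Residual b − A·x = (-1.375, 1.750); ∞-norm = 1.750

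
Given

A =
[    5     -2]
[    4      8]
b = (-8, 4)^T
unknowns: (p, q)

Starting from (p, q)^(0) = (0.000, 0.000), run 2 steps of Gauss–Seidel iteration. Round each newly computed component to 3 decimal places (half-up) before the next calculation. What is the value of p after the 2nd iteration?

-1.080

Iteration 1:
  p = (-8 - (-2)·0.000) / (5) = -1.600
  q = (4 - (4)·-1.600) / (8) = 1.300
Iteration 2:
  p = (-8 - (-2)·1.300) / (5) = -1.080
  q = (4 - (4)·-1.080) / (8) = 1.040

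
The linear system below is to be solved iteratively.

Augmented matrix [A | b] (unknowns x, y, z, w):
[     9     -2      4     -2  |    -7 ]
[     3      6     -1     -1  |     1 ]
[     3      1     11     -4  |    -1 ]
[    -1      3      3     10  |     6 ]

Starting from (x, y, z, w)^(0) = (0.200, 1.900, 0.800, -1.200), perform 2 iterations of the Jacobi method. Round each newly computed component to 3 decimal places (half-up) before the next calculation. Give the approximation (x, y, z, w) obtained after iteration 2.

(-0.484, 0.498, 0.107, 0.729)

Iteration 1:
  x = (-7 - (-2)·1.900 - (4)·0.800 - (-2)·-1.200) / (9) = -0.978
  y = (1 - (3)·0.200 - (-1)·0.800 - (-1)·-1.200) / (6) = 0.000
  z = (-1 - (3)·0.200 - (1)·1.900 - (-4)·-1.200) / (11) = -0.755
  w = (6 - (-1)·0.200 - (3)·1.900 - (3)·0.800) / (10) = -0.190
Iteration 2:
  x = (-7 - (-2)·0.000 - (4)·-0.755 - (-2)·-0.190) / (9) = -0.484
  y = (1 - (3)·-0.978 - (-1)·-0.755 - (-1)·-0.190) / (6) = 0.498
  z = (-1 - (3)·-0.978 - (1)·0.000 - (-4)·-0.190) / (11) = 0.107
  w = (6 - (-1)·-0.978 - (3)·0.000 - (3)·-0.755) / (10) = 0.729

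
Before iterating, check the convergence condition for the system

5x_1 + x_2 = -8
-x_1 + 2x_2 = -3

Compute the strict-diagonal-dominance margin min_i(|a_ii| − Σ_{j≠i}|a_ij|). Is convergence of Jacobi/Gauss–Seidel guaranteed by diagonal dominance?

1

row 1: |5| − (1) = 4
row 2: |2| − (1) = 1
minimum over rows = 1 → strictly diagonally dominant (convergence guaranteed)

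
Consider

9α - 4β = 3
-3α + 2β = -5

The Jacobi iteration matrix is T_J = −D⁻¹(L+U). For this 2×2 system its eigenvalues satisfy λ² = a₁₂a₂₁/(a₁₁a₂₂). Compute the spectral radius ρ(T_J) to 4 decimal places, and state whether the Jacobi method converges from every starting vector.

0.8165

a₁₂a₂₁/(a₁₁a₂₂) = (-4)·(-3) / ((9)·(2)) = 0.666667
ρ = √|0.666667| = √0.666667 = 0.8165
ρ < 1, so Jacobi converges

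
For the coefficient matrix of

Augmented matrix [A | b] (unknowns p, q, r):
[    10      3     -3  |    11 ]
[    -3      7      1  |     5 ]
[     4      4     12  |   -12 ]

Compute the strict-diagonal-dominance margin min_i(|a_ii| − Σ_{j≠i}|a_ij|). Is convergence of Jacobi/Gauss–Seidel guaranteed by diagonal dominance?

row 1: |10| − (3+3) = 4
row 2: |7| − (3+1) = 3
row 3: |12| − (4+4) = 4
minimum over rows = 3 → strictly diagonally dominant (convergence guaranteed)

3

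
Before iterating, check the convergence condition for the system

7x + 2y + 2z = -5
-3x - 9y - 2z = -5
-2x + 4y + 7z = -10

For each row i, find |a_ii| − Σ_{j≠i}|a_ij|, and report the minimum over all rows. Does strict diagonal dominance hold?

1

row 1: |7| − (2+2) = 3
row 2: |-9| − (3+2) = 4
row 3: |7| − (2+4) = 1
minimum over rows = 1 → strictly diagonally dominant (convergence guaranteed)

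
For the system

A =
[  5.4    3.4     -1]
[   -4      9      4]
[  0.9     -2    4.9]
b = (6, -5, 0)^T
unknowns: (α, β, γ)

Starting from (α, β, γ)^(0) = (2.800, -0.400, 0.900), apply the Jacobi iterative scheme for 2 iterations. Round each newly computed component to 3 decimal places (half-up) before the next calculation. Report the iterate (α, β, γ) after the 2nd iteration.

(0.804, 0.426, -0.163)

Iteration 1:
  α = (6 - (3.4)·-0.400 - (-1)·0.900) / (5.4) = 1.530
  β = (-5 - (-4)·2.800 - (4)·0.900) / (9) = 0.289
  γ = (0 - (0.9)·2.800 - (-2)·-0.400) / (4.9) = -0.678
Iteration 2:
  α = (6 - (3.4)·0.289 - (-1)·-0.678) / (5.4) = 0.804
  β = (-5 - (-4)·1.530 - (4)·-0.678) / (9) = 0.426
  γ = (0 - (0.9)·1.530 - (-2)·0.289) / (4.9) = -0.163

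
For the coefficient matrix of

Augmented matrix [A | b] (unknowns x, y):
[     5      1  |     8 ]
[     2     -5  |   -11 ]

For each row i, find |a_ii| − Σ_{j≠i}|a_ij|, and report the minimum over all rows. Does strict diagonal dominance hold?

3

row 1: |5| − (1) = 4
row 2: |-5| − (2) = 3
minimum over rows = 3 → strictly diagonally dominant (convergence guaranteed)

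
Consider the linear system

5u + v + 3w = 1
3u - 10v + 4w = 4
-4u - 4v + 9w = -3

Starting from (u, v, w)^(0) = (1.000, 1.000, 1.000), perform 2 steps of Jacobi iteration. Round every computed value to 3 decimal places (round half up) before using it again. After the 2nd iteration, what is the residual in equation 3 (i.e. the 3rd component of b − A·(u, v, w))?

-1.005

Iteration 1:
  u = (1 - (1)·1.000 - (3)·1.000) / (5) = -0.600
  v = (4 - (3)·1.000 - (4)·1.000) / (-10) = 0.300
  w = (-3 - (-4)·1.000 - (-4)·1.000) / (9) = 0.556
Iteration 2:
  u = (1 - (1)·0.300 - (3)·0.556) / (5) = -0.194
  v = (4 - (3)·-0.600 - (4)·0.556) / (-10) = -0.358
  w = (-3 - (-4)·-0.600 - (-4)·0.300) / (9) = -0.467
Residual b − A·x = (3.729, 2.870, -1.005)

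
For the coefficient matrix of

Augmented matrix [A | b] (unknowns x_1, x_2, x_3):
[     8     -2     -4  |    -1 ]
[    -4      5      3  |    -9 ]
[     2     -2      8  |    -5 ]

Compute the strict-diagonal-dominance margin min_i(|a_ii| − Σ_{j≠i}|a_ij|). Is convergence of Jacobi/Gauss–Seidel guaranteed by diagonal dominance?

-2

row 1: |8| − (2+4) = 2
row 2: |5| − (4+3) = -2
row 3: |8| − (2+2) = 4
minimum over rows = -2 → not strictly diagonally dominant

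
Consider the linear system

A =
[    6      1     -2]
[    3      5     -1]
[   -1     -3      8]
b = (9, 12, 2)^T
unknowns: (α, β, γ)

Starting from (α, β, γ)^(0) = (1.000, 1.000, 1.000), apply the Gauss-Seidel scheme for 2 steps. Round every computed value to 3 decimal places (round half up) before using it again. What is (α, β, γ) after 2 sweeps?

Iteration 1:
  α = (9 - (1)·1.000 - (-2)·1.000) / (6) = 1.667
  β = (12 - (3)·1.667 - (-1)·1.000) / (5) = 1.600
  γ = (2 - (-1)·1.667 - (-3)·1.600) / (8) = 1.058
Iteration 2:
  α = (9 - (1)·1.600 - (-2)·1.058) / (6) = 1.586
  β = (12 - (3)·1.586 - (-1)·1.058) / (5) = 1.660
  γ = (2 - (-1)·1.586 - (-3)·1.660) / (8) = 1.071

(1.586, 1.660, 1.071)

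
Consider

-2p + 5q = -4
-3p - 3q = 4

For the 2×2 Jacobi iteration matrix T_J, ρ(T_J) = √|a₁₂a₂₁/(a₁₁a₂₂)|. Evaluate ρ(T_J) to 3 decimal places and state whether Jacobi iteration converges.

1.581

a₁₂a₂₁/(a₁₁a₂₂) = (5)·(-3) / ((-2)·(-3)) = -2.500000
ρ = √|-2.500000| = √2.500000 = 1.581
ρ > 1, so Jacobi diverges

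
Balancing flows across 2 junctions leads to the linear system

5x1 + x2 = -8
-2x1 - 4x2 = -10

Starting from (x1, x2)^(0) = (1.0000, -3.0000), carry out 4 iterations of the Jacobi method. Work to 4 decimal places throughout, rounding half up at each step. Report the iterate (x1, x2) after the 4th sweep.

(-2.3000, 3.6000)

Iteration 1:
  x1 = (-8 - (1)·-3.0000) / (5) = -1.0000
  x2 = (-10 - (-2)·1.0000) / (-4) = 2.0000
Iteration 2:
  x1 = (-8 - (1)·2.0000) / (5) = -2.0000
  x2 = (-10 - (-2)·-1.0000) / (-4) = 3.0000
Iteration 3:
  x1 = (-8 - (1)·3.0000) / (5) = -2.2000
  x2 = (-10 - (-2)·-2.0000) / (-4) = 3.5000
Iteration 4:
  x1 = (-8 - (1)·3.5000) / (5) = -2.3000
  x2 = (-10 - (-2)·-2.2000) / (-4) = 3.6000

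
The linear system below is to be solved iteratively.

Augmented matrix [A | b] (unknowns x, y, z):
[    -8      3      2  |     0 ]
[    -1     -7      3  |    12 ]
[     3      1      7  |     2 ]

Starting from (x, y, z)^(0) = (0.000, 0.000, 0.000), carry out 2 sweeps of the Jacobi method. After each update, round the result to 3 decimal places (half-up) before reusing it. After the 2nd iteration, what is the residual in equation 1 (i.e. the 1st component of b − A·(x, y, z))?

Iteration 1:
  x = (0 - (3)·0.000 - (2)·0.000) / (-8) = 0.000
  y = (12 - (-1)·0.000 - (3)·0.000) / (-7) = -1.714
  z = (2 - (3)·0.000 - (1)·0.000) / (7) = 0.286
Iteration 2:
  x = (0 - (3)·-1.714 - (2)·0.286) / (-8) = -0.571
  y = (12 - (-1)·0.000 - (3)·0.286) / (-7) = -1.592
  z = (2 - (3)·0.000 - (1)·-1.714) / (7) = 0.531
Residual b − A·x = (-0.854, -1.308, 1.588)

-0.854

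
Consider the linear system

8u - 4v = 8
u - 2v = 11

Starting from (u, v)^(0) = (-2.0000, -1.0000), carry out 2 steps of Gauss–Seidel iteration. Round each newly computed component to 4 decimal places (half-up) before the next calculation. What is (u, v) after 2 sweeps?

(-1.6250, -6.3125)

Iteration 1:
  u = (8 - (-4)·-1.0000) / (8) = 0.5000
  v = (11 - (1)·0.5000) / (-2) = -5.2500
Iteration 2:
  u = (8 - (-4)·-5.2500) / (8) = -1.6250
  v = (11 - (1)·-1.6250) / (-2) = -6.3125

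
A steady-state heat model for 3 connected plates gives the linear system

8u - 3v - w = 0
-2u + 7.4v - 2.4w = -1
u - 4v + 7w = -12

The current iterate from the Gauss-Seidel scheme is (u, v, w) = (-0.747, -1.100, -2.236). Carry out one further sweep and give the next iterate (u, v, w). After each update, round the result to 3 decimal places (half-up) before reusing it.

One sweep:
  u = (0 - (-3)·-1.100 - (-1)·-2.236) / (8) = -0.692
  v = (-1 - (-2)·-0.692 - (-2.4)·-2.236) / (7.4) = -1.047
  w = (-12 - (1)·-0.692 - (-4)·-1.047) / (7) = -2.214

(-0.692, -1.047, -2.214)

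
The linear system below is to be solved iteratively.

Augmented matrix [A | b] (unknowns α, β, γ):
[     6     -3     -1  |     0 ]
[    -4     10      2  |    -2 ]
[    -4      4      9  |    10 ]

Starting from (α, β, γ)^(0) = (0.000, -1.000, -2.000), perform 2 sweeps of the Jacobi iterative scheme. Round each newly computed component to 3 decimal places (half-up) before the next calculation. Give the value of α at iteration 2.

0.359

Iteration 1:
  α = (0 - (-3)·-1.000 - (-1)·-2.000) / (6) = -0.833
  β = (-2 - (-4)·0.000 - (2)·-2.000) / (10) = 0.200
  γ = (10 - (-4)·0.000 - (4)·-1.000) / (9) = 1.556
Iteration 2:
  α = (0 - (-3)·0.200 - (-1)·1.556) / (6) = 0.359
  β = (-2 - (-4)·-0.833 - (2)·1.556) / (10) = -0.844
  γ = (10 - (-4)·-0.833 - (4)·0.200) / (9) = 0.652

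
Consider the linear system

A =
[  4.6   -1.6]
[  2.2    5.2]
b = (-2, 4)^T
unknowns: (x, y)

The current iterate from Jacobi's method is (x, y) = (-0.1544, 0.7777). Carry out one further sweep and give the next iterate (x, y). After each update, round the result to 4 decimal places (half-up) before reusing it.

(-0.1643, 0.8346)

One sweep:
  x = (-2 - (-1.6)·0.7777) / (4.6) = -0.1643
  y = (4 - (2.2)·-0.1544) / (5.2) = 0.8346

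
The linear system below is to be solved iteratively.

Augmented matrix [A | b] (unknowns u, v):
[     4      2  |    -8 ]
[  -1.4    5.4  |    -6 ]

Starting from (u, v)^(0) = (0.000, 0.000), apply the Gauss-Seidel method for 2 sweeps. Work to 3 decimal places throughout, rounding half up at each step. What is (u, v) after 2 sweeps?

Iteration 1:
  u = (-8 - (2)·0.000) / (4) = -2.000
  v = (-6 - (-1.4)·-2.000) / (5.4) = -1.630
Iteration 2:
  u = (-8 - (2)·-1.630) / (4) = -1.185
  v = (-6 - (-1.4)·-1.185) / (5.4) = -1.418

(-1.185, -1.418)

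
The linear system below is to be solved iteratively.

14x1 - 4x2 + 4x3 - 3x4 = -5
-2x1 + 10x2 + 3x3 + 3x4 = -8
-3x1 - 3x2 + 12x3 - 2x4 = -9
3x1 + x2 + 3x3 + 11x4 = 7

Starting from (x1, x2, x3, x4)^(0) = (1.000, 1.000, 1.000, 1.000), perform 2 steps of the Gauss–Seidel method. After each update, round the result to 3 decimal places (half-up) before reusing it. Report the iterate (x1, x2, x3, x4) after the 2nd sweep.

Iteration 1:
  x1 = (-5 - (-4)·1.000 - (4)·1.000 - (-3)·1.000) / (14) = -0.143
  x2 = (-8 - (-2)·-0.143 - (3)·1.000 - (3)·1.000) / (10) = -1.429
  x3 = (-9 - (-3)·-0.143 - (-3)·-1.429 - (-2)·1.000) / (12) = -0.976
  x4 = (7 - (3)·-0.143 - (1)·-1.429 - (3)·-0.976) / (11) = 1.071
Iteration 2:
  x1 = (-5 - (-4)·-1.429 - (4)·-0.976 - (-3)·1.071) / (14) = -0.257
  x2 = (-8 - (-2)·-0.257 - (3)·-0.976 - (3)·1.071) / (10) = -0.880
  x3 = (-9 - (-3)·-0.257 - (-3)·-0.880 - (-2)·1.071) / (12) = -0.856
  x4 = (7 - (3)·-0.257 - (1)·-0.880 - (3)·-0.856) / (11) = 1.020

(-0.257, -0.880, -0.856, 1.020)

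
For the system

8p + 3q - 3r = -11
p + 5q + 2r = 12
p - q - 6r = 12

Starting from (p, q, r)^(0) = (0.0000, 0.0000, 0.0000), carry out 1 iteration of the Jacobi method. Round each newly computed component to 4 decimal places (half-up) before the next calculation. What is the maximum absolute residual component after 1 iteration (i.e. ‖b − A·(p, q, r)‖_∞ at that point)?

Iteration 1:
  p = (-11 - (3)·0.0000 - (-3)·0.0000) / (8) = -1.3750
  q = (12 - (1)·0.0000 - (2)·0.0000) / (5) = 2.4000
  r = (12 - (1)·0.0000 - (-1)·0.0000) / (-6) = -2.0000
Residual b − A·x = (-13.2000, 5.3750, 3.7750); ∞-norm = 13.2000

13.2000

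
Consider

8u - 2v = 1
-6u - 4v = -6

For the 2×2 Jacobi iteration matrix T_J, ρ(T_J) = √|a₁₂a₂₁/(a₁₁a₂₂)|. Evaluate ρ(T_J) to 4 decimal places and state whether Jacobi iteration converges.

0.6124

a₁₂a₂₁/(a₁₁a₂₂) = (-2)·(-6) / ((8)·(-4)) = -0.375000
ρ = √|-0.375000| = √0.375000 = 0.6124
ρ < 1, so Jacobi converges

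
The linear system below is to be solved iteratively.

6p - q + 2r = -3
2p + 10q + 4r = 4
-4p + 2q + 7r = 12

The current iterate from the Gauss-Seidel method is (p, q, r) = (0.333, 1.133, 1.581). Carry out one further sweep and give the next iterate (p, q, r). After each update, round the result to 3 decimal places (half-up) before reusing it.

One sweep:
  p = (-3 - (-1)·1.133 - (2)·1.581) / (6) = -0.838
  q = (4 - (2)·-0.838 - (4)·1.581) / (10) = -0.065
  r = (12 - (-4)·-0.838 - (2)·-0.065) / (7) = 1.254

(-0.838, -0.065, 1.254)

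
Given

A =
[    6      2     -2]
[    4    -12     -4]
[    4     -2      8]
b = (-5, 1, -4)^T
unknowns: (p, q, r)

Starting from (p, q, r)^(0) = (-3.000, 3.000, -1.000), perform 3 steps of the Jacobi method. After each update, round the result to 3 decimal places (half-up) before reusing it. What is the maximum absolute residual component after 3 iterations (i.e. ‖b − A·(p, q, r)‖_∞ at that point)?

Iteration 1:
  p = (-5 - (2)·3.000 - (-2)·-1.000) / (6) = -2.167
  q = (1 - (4)·-3.000 - (-4)·-1.000) / (-12) = -0.750
  r = (-4 - (4)·-3.000 - (-2)·3.000) / (8) = 1.750
Iteration 2:
  p = (-5 - (2)·-0.750 - (-2)·1.750) / (6) = 0.000
  q = (1 - (4)·-2.167 - (-4)·1.750) / (-12) = -1.389
  r = (-4 - (4)·-2.167 - (-2)·-0.750) / (8) = 0.396
Iteration 3:
  p = (-5 - (2)·-1.389 - (-2)·0.396) / (6) = -0.238
  q = (1 - (4)·0.000 - (-4)·0.396) / (-12) = -0.215
  r = (-4 - (4)·0.000 - (-2)·-1.389) / (8) = -0.847
Residual b − A·x = (-4.836, -4.016, 3.298); ∞-norm = 4.836

4.836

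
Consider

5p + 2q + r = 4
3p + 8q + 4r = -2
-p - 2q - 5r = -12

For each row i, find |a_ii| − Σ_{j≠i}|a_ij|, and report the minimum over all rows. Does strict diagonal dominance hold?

row 1: |5| − (2+1) = 2
row 2: |8| − (3+4) = 1
row 3: |-5| − (1+2) = 2
minimum over rows = 1 → strictly diagonally dominant (convergence guaranteed)

1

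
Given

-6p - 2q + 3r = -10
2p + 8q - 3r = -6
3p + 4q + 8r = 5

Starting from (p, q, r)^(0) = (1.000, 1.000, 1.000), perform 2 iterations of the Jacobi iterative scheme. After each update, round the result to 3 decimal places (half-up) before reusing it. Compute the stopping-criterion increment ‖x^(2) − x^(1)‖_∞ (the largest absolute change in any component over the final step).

Iteration 1:
  p = (-10 - (-2)·1.000 - (3)·1.000) / (-6) = 1.833
  q = (-6 - (2)·1.000 - (-3)·1.000) / (8) = -0.625
  r = (5 - (3)·1.000 - (4)·1.000) / (8) = -0.250
Iteration 2:
  p = (-10 - (-2)·-0.625 - (3)·-0.250) / (-6) = 1.750
  q = (-6 - (2)·1.833 - (-3)·-0.250) / (8) = -1.302
  r = (5 - (3)·1.833 - (4)·-0.625) / (8) = 0.250
Change: (-0.083, -0.677, 0.500) → max |·| = 0.677

0.677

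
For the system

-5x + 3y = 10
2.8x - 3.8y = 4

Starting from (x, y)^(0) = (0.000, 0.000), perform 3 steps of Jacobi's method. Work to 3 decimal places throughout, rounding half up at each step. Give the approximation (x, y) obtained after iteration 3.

(-3.516, -2.992)

Iteration 1:
  x = (10 - (3)·0.000) / (-5) = -2.000
  y = (4 - (2.8)·0.000) / (-3.8) = -1.053
Iteration 2:
  x = (10 - (3)·-1.053) / (-5) = -2.632
  y = (4 - (2.8)·-2.000) / (-3.8) = -2.526
Iteration 3:
  x = (10 - (3)·-2.526) / (-5) = -3.516
  y = (4 - (2.8)·-2.632) / (-3.8) = -2.992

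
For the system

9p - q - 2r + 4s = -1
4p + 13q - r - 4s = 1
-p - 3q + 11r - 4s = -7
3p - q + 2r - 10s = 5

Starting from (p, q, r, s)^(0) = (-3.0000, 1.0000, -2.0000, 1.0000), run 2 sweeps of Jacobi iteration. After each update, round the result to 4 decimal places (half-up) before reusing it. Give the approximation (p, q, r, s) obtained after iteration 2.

(0.8009, -0.2552, -1.0934, -0.9366)

Iteration 1:
  p = (-1 - (-1)·1.0000 - (-2)·-2.0000 - (4)·1.0000) / (9) = -0.8889
  q = (1 - (4)·-3.0000 - (-1)·-2.0000 - (-4)·1.0000) / (13) = 1.1538
  r = (-7 - (-1)·-3.0000 - (-3)·1.0000 - (-4)·1.0000) / (11) = -0.2727
  s = (5 - (3)·-3.0000 - (-1)·1.0000 - (2)·-2.0000) / (-10) = -1.9000
Iteration 2:
  p = (-1 - (-1)·1.1538 - (-2)·-0.2727 - (4)·-1.9000) / (9) = 0.8009
  q = (1 - (4)·-0.8889 - (-1)·-0.2727 - (-4)·-1.9000) / (13) = -0.2552
  r = (-7 - (-1)·-0.8889 - (-3)·1.1538 - (-4)·-1.9000) / (11) = -1.0934
  s = (5 - (3)·-0.8889 - (-1)·1.1538 - (2)·-0.2727) / (-10) = -0.9366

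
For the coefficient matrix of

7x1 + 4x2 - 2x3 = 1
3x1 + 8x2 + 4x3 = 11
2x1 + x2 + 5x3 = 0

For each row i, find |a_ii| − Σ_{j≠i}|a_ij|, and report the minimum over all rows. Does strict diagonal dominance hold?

1

row 1: |7| − (4+2) = 1
row 2: |8| − (3+4) = 1
row 3: |5| − (2+1) = 2
minimum over rows = 1 → strictly diagonally dominant (convergence guaranteed)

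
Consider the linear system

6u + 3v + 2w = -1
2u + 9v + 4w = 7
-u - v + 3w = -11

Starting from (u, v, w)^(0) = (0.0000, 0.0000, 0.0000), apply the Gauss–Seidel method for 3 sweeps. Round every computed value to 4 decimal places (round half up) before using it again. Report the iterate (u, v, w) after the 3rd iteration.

(-0.3428, 2.0748, -3.0893)

Iteration 1:
  u = (-1 - (3)·0.0000 - (2)·0.0000) / (6) = -0.1667
  v = (7 - (2)·-0.1667 - (4)·0.0000) / (9) = 0.8148
  w = (-11 - (-1)·-0.1667 - (-1)·0.8148) / (3) = -3.4506
Iteration 2:
  u = (-1 - (3)·0.8148 - (2)·-3.4506) / (6) = 0.5761
  v = (7 - (2)·0.5761 - (4)·-3.4506) / (9) = 2.1834
  w = (-11 - (-1)·0.5761 - (-1)·2.1834) / (3) = -2.7468
Iteration 3:
  u = (-1 - (3)·2.1834 - (2)·-2.7468) / (6) = -0.3428
  v = (7 - (2)·-0.3428 - (4)·-2.7468) / (9) = 2.0748
  w = (-11 - (-1)·-0.3428 - (-1)·2.0748) / (3) = -3.0893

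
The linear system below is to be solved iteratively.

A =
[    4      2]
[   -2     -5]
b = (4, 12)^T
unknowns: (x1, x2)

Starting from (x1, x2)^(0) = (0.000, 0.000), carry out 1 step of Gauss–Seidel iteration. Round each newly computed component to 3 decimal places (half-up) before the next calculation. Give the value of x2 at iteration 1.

Iteration 1:
  x1 = (4 - (2)·0.000) / (4) = 1.000
  x2 = (12 - (-2)·1.000) / (-5) = -2.800

-2.800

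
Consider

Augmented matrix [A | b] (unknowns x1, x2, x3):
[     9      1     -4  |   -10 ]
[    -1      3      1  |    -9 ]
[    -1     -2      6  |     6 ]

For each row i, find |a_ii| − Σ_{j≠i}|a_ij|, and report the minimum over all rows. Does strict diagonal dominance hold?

row 1: |9| − (1+4) = 4
row 2: |3| − (1+1) = 1
row 3: |6| − (1+2) = 3
minimum over rows = 1 → strictly diagonally dominant (convergence guaranteed)

1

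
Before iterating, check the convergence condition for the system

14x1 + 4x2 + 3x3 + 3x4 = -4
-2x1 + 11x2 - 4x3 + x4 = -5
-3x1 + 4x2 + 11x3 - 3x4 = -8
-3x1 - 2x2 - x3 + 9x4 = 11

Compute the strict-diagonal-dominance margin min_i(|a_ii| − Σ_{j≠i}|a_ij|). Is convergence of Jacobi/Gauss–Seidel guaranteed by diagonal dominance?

1

row 1: |14| − (4+3+3) = 4
row 2: |11| − (2+4+1) = 4
row 3: |11| − (3+4+3) = 1
row 4: |9| − (3+2+1) = 3
minimum over rows = 1 → strictly diagonally dominant (convergence guaranteed)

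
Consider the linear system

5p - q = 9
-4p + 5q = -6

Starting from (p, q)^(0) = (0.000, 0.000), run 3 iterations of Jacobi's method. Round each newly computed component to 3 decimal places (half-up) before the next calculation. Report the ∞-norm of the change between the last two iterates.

Iteration 1:
  p = (9 - (-1)·0.000) / (5) = 1.800
  q = (-6 - (-4)·0.000) / (5) = -1.200
Iteration 2:
  p = (9 - (-1)·-1.200) / (5) = 1.560
  q = (-6 - (-4)·1.800) / (5) = 0.240
Iteration 3:
  p = (9 - (-1)·0.240) / (5) = 1.848
  q = (-6 - (-4)·1.560) / (5) = 0.048
Change: (0.288, -0.192) → max |·| = 0.288

0.288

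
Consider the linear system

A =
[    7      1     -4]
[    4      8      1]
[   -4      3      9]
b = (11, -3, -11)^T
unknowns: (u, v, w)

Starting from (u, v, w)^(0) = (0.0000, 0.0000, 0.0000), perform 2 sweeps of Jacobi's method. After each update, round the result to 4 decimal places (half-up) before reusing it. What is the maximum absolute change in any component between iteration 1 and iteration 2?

0.8234

Iteration 1:
  u = (11 - (1)·0.0000 - (-4)·0.0000) / (7) = 1.5714
  v = (-3 - (4)·0.0000 - (1)·0.0000) / (8) = -0.3750
  w = (-11 - (-4)·0.0000 - (3)·0.0000) / (9) = -1.2222
Iteration 2:
  u = (11 - (1)·-0.3750 - (-4)·-1.2222) / (7) = 0.9266
  v = (-3 - (4)·1.5714 - (1)·-1.2222) / (8) = -1.0079
  w = (-11 - (-4)·1.5714 - (3)·-0.3750) / (9) = -0.3988
Change: (-0.6448, -0.6329, 0.8234) → max |·| = 0.8234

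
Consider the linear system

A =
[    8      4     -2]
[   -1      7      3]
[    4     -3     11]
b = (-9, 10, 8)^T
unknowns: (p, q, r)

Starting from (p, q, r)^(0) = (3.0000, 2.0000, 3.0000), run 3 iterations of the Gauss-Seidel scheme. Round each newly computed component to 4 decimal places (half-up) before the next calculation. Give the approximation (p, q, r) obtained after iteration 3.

Iteration 1:
  p = (-9 - (4)·2.0000 - (-2)·3.0000) / (8) = -1.3750
  q = (10 - (-1)·-1.3750 - (3)·3.0000) / (7) = -0.0536
  r = (8 - (4)·-1.3750 - (-3)·-0.0536) / (11) = 1.2127
Iteration 2:
  p = (-9 - (4)·-0.0536 - (-2)·1.2127) / (8) = -0.7950
  q = (10 - (-1)·-0.7950 - (3)·1.2127) / (7) = 0.7953
  r = (8 - (4)·-0.7950 - (-3)·0.7953) / (11) = 1.2333
Iteration 3:
  p = (-9 - (4)·0.7953 - (-2)·1.2333) / (8) = -1.2143
  q = (10 - (-1)·-1.2143 - (3)·1.2333) / (7) = 0.7265
  r = (8 - (4)·-1.2143 - (-3)·0.7265) / (11) = 1.3670

(-1.2143, 0.7265, 1.3670)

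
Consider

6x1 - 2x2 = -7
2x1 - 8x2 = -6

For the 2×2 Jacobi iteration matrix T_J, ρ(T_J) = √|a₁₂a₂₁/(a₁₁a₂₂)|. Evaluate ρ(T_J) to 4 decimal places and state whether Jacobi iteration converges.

a₁₂a₂₁/(a₁₁a₂₂) = (-2)·(2) / ((6)·(-8)) = 0.083333
ρ = √|0.083333| = √0.083333 = 0.2887
ρ < 1, so Jacobi converges

0.2887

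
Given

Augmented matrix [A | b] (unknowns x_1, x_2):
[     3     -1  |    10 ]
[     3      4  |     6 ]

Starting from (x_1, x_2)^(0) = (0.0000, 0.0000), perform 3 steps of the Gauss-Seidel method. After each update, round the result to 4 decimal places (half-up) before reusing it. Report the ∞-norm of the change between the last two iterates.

0.0833

Iteration 1:
  x_1 = (10 - (-1)·0.0000) / (3) = 3.3333
  x_2 = (6 - (3)·3.3333) / (4) = -1.0000
Iteration 2:
  x_1 = (10 - (-1)·-1.0000) / (3) = 3.0000
  x_2 = (6 - (3)·3.0000) / (4) = -0.7500
Iteration 3:
  x_1 = (10 - (-1)·-0.7500) / (3) = 3.0833
  x_2 = (6 - (3)·3.0833) / (4) = -0.8125
Change: (0.0833, -0.0625) → max |·| = 0.0833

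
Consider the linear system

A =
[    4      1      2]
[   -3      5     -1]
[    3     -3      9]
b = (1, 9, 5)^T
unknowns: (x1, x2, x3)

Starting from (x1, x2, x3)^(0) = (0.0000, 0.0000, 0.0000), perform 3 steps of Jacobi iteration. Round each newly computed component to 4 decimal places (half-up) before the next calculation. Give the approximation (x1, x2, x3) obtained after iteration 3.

Iteration 1:
  x1 = (1 - (1)·0.0000 - (2)·0.0000) / (4) = 0.2500
  x2 = (9 - (-3)·0.0000 - (-1)·0.0000) / (5) = 1.8000
  x3 = (5 - (3)·0.0000 - (-3)·0.0000) / (9) = 0.5556
Iteration 2:
  x1 = (1 - (1)·1.8000 - (2)·0.5556) / (4) = -0.4778
  x2 = (9 - (-3)·0.2500 - (-1)·0.5556) / (5) = 2.0611
  x3 = (5 - (3)·0.2500 - (-3)·1.8000) / (9) = 1.0722
Iteration 3:
  x1 = (1 - (1)·2.0611 - (2)·1.0722) / (4) = -0.8014
  x2 = (9 - (-3)·-0.4778 - (-1)·1.0722) / (5) = 1.7278
  x3 = (5 - (3)·-0.4778 - (-3)·2.0611) / (9) = 1.4019

(-0.8014, 1.7278, 1.4019)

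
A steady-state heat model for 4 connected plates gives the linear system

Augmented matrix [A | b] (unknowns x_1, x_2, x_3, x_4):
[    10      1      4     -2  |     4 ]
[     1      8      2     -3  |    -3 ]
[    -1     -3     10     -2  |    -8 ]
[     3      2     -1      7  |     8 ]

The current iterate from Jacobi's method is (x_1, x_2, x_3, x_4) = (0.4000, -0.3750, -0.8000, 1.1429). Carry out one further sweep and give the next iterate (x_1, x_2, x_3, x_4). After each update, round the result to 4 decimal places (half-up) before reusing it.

(0.9861, 0.2036, -0.6439, 0.9643)

One sweep:
  x_1 = (4 - (1)·-0.3750 - (4)·-0.8000 - (-2)·1.1429) / (10) = 0.9861
  x_2 = (-3 - (1)·0.4000 - (2)·-0.8000 - (-3)·1.1429) / (8) = 0.2036
  x_3 = (-8 - (-1)·0.4000 - (-3)·-0.3750 - (-2)·1.1429) / (10) = -0.6439
  x_4 = (8 - (3)·0.4000 - (2)·-0.3750 - (-1)·-0.8000) / (7) = 0.9643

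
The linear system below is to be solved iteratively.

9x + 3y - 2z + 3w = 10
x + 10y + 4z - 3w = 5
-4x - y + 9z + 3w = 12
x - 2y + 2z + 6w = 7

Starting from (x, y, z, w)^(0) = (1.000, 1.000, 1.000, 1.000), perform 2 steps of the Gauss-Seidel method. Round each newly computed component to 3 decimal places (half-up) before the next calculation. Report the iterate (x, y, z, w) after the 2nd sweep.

(1.056, 0.078, 1.571, 0.493)

Iteration 1:
  x = (10 - (3)·1.000 - (-2)·1.000 - (3)·1.000) / (9) = 0.667
  y = (5 - (1)·0.667 - (4)·1.000 - (-3)·1.000) / (10) = 0.333
  z = (12 - (-4)·0.667 - (-1)·0.333 - (3)·1.000) / (9) = 1.333
  w = (7 - (1)·0.667 - (-2)·0.333 - (2)·1.333) / (6) = 0.722
Iteration 2:
  x = (10 - (3)·0.333 - (-2)·1.333 - (3)·0.722) / (9) = 1.056
  y = (5 - (1)·1.056 - (4)·1.333 - (-3)·0.722) / (10) = 0.078
  z = (12 - (-4)·1.056 - (-1)·0.078 - (3)·0.722) / (9) = 1.571
  w = (7 - (1)·1.056 - (-2)·0.078 - (2)·1.571) / (6) = 0.493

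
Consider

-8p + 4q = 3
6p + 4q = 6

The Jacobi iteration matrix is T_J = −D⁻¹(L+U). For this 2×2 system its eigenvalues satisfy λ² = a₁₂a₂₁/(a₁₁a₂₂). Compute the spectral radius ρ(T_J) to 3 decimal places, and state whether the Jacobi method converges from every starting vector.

a₁₂a₂₁/(a₁₁a₂₂) = (4)·(6) / ((-8)·(4)) = -0.750000
ρ = √|-0.750000| = √0.750000 = 0.866
ρ < 1, so Jacobi converges

0.866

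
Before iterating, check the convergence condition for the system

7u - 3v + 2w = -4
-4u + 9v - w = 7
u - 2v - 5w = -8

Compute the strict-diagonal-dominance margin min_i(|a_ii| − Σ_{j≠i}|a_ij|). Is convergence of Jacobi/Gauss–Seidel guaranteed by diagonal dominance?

row 1: |7| − (3+2) = 2
row 2: |9| − (4+1) = 4
row 3: |-5| − (1+2) = 2
minimum over rows = 2 → strictly diagonally dominant (convergence guaranteed)

2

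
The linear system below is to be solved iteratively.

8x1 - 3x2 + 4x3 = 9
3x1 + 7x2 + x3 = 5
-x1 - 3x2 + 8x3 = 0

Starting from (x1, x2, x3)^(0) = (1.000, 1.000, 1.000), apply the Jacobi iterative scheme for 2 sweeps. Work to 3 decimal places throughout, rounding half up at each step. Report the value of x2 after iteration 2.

Iteration 1:
  x1 = (9 - (-3)·1.000 - (4)·1.000) / (8) = 1.000
  x2 = (5 - (3)·1.000 - (1)·1.000) / (7) = 0.143
  x3 = (0 - (-1)·1.000 - (-3)·1.000) / (8) = 0.500
Iteration 2:
  x1 = (9 - (-3)·0.143 - (4)·0.500) / (8) = 0.929
  x2 = (5 - (3)·1.000 - (1)·0.500) / (7) = 0.214
  x3 = (0 - (-1)·1.000 - (-3)·0.143) / (8) = 0.179

0.214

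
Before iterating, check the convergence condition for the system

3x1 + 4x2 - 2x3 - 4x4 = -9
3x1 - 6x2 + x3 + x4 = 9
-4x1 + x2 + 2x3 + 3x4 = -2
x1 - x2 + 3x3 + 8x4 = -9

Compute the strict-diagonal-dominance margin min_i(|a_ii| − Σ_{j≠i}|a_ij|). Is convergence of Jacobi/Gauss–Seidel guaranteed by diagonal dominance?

row 1: |3| − (4+2+4) = -7
row 2: |-6| − (3+1+1) = 1
row 3: |2| − (4+1+3) = -6
row 4: |8| − (1+1+3) = 3
minimum over rows = -7 → not strictly diagonally dominant

-7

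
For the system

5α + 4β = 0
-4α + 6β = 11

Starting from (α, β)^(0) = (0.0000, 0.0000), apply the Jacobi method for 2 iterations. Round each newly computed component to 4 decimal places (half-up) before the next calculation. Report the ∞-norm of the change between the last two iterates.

1.4666

Iteration 1:
  α = (0 - (4)·0.0000) / (5) = 0.0000
  β = (11 - (-4)·0.0000) / (6) = 1.8333
Iteration 2:
  α = (0 - (4)·1.8333) / (5) = -1.4666
  β = (11 - (-4)·0.0000) / (6) = 1.8333
Change: (-1.4666, 0.0000) → max |·| = 1.4666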